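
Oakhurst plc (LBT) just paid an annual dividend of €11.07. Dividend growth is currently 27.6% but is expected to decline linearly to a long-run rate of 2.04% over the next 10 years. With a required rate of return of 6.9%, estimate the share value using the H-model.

€523.52

H-model: P₀ = D₀[(1+g_L) + H(g_S−g_L)]/(r−g_L), with H = 10/2 = 5.
P₀ = 11.07 × [(1+0.0204) + 5×(0.276−0.0204)] / (0.069−0.0204)
   = 11.07 × 2.2984 / 0.0486 = 523.5244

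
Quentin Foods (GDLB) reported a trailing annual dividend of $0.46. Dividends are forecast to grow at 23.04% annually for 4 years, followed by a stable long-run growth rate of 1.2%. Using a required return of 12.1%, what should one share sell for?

$8.53

Two-stage DDM. Project D₁…D_4 at 0.2304, terminal growth 0.012, discount at r = 0.121.
D_1 = 0.5660
D_2 = 0.6964
D_3 = 0.8568
D_4 = 1.0542
Terminal value at t=4: TV = D_5/(r−g) = 1.0669/(0.121−0.012) = 9.7881
P₀ = 0.5660/(1+0.121)^1 + 0.6964/(1+0.121)^2 + 0.8568/(1+0.121)^3 + 1.0542/(1+0.121)^4 + 9.7881/(1+0.121)^4 = 8.5332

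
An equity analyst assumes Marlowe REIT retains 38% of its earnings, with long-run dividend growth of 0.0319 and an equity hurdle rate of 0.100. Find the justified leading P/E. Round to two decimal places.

Payout ratio b = 1 − 0.38 = 0.62.
Justified leading P/E = b/(r−g) = 0.62/(0.1−0.0319) = 9.1043

9.10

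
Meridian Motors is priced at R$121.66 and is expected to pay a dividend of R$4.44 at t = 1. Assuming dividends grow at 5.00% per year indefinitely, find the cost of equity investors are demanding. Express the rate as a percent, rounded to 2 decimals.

8.65%

Rearranging the constant-growth DDM: r = D₁/P₀ + g.
r = 4.4400 / 121.66 + 0.05 = 0.03650 + 0.05 = 0.08650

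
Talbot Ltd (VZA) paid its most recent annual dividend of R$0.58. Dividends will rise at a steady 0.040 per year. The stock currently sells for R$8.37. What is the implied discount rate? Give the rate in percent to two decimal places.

Rearranging the constant-growth DDM: r = D₁/P₀ + g.
D₁ = 0.58 × (1 + 0.04) = 0.6032.
r = 0.6032 / 8.37 + 0.04 = 0.07207 + 0.04 = 0.11207

11.21%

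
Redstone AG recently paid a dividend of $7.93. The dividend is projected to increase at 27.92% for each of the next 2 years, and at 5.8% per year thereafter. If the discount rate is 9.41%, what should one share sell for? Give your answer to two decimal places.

$337.81

Two-stage DDM. Project D₁…D_2 at 0.2792, terminal growth 0.058, discount at r = 0.0941.
D_1 = 10.1441
D_2 = 12.9763
Terminal value at t=2: TV = D_3/(r−g) = 13.7289/(0.0941−0.058) = 380.3020
P₀ = 10.1441/(1+0.0941)^1 + 12.9763/(1+0.0941)^2 + 380.3020/(1+0.0941)^2 = 337.8098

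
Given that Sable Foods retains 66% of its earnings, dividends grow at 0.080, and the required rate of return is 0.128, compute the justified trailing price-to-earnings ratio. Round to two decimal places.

7.65

Payout ratio b = 1 − 0.66 = 0.34.
Justified trailing P/E = b(1+g)/(r−g) = 0.34×(1+0.08)/(0.128−0.08) = 7.6500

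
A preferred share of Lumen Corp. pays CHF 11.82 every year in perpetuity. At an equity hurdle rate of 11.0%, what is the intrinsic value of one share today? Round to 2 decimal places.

CHF 107.45

Zero-growth DDM (perpetuity): P₀ = D/r = 11.82 / 0.11 = 107.4545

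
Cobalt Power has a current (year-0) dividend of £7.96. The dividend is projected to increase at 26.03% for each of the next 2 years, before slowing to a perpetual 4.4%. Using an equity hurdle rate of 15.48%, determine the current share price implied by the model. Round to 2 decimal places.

Two-stage DDM. Project D₁…D_2 at 0.2603, terminal growth 0.044, discount at r = 0.1548.
D_1 = 10.0320
D_2 = 12.6433
Terminal value at t=2: TV = D_3/(r−g) = 13.1996/(0.1548−0.044) = 119.1301
P₀ = 10.0320/(1+0.1548)^1 + 12.6433/(1+0.1548)^2 + 119.1301/(1+0.1548)^2 = 107.5003

£107.50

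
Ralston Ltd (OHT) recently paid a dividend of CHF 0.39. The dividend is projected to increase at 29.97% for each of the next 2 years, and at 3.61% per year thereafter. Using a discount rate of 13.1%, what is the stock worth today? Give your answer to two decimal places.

CHF 6.59

Two-stage DDM. Project D₁…D_2 at 0.2997, terminal growth 0.0361, discount at r = 0.131.
D_1 = 0.5069
D_2 = 0.6588
Terminal value at t=2: TV = D_3/(r−g) = 0.6826/(0.131−0.0361) = 7.1926
P₀ = 0.5069/(1+0.131)^1 + 0.6588/(1+0.131)^2 + 7.1926/(1+0.131)^2 = 6.5861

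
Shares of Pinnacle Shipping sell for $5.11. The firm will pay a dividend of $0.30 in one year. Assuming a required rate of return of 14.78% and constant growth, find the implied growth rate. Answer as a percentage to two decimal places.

From P₀ = D₁/(r − g), the implied growth is g = r − D₁/P₀.
g = 0.1478 − 0.30/5.11 = 0.1478 − 0.05871 = 0.08909

8.91%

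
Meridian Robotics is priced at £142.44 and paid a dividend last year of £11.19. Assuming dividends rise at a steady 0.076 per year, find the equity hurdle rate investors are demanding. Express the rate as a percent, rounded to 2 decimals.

Rearranging the constant-growth DDM: r = D₁/P₀ + g.
D₁ = 11.19 × (1 + 0.076) = 12.0404.
r = 12.0404 / 142.44 + 0.076 = 0.08453 + 0.076 = 0.16053

16.05%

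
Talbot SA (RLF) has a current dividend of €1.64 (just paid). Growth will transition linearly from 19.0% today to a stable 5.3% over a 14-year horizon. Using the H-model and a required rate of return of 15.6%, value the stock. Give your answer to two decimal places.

H-model: P₀ = D₀[(1+g_L) + H(g_S−g_L)]/(r−g_L), with H = 14/2 = 7.
P₀ = 1.64 × [(1+0.053) + 7×(0.19−0.053)] / (0.156−0.053)
   = 1.64 × 2.0120 / 0.103 = 32.0357

€32.04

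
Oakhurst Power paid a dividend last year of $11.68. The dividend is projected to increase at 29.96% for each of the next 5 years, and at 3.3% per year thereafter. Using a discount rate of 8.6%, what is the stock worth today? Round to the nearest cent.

Two-stage DDM. Project D₁…D_5 at 0.2996, terminal growth 0.033, discount at r = 0.086.
D_1 = 15.1793
D_2 = 19.7271
D_3 = 25.6373
D_4 = 33.3182
D_5 = 43.3003
Terminal value at t=5: TV = D_6/(r−g) = 44.7293/(0.086−0.033) = 843.9482
P₀ = 15.1793/(1+0.086)^1 + 19.7271/(1+0.086)^2 + 25.6373/(1+0.086)^3 + 33.3182/(1+0.086)^4 + 43.3003/(1+0.086)^5 + 843.9482/(1+0.086)^5 = 662.0220

$662.02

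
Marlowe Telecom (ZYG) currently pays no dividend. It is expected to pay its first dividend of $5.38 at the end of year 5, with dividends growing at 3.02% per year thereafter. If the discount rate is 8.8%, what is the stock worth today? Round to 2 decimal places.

Deferred-dividend DDM. At t=4 the remaining stream is a growing perpetuity with first payment D_5 = 5.38.
V_4 = D_5/(r−g) = 5.38/(0.088−0.0302) = 93.0796
P₀ = V_4/(1+r)^4 = 93.0796/(1+0.088)^4 = 66.4261

$66.43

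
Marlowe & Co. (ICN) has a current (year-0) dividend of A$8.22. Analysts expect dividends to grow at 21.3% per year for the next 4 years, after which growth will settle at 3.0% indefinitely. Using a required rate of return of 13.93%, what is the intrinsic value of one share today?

A$138.09

Two-stage DDM. Project D₁…D_4 at 0.213, terminal growth 0.03, discount at r = 0.1393.
D_1 = 9.9709
D_2 = 12.0947
D_3 = 14.6708
D_4 = 17.7957
Terminal value at t=4: TV = D_5/(r−g) = 18.3296/(0.1393−0.03) = 167.6996
P₀ = 9.9709/(1+0.1393)^1 + 12.0947/(1+0.1393)^2 + 14.6708/(1+0.1393)^3 + 17.7957/(1+0.1393)^4 + 167.6996/(1+0.1393)^4 = 138.0886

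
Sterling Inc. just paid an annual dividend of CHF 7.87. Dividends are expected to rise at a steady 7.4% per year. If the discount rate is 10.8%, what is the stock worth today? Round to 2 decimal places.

Gordon growth model: P₀ = D₁/(r − g). D₁ = 7.87 × (1 + 0.074) = 8.4524.
P₀ = 8.4524 / (0.108 − 0.074) = 8.4524 / 0.034 = 248.5994

CHF 248.60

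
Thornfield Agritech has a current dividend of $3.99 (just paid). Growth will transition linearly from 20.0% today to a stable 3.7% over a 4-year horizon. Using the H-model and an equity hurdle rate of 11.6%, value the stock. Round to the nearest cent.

$68.84

H-model: P₀ = D₀[(1+g_L) + H(g_S−g_L)]/(r−g_L), with H = 4/2 = 2.
P₀ = 3.99 × [(1+0.037) + 2×(0.2−0.037)] / (0.116−0.037)
   = 3.99 × 1.3630 / 0.079 = 68.8401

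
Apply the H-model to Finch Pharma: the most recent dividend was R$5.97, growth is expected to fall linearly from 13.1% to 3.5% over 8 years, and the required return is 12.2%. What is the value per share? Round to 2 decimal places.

H-model: P₀ = D₀[(1+g_L) + H(g_S−g_L)]/(r−g_L), with H = 8/2 = 4.
P₀ = 5.97 × [(1+0.035) + 4×(0.131−0.035)] / (0.122−0.035)
   = 5.97 × 1.4190 / 0.087 = 97.3728

R$97.37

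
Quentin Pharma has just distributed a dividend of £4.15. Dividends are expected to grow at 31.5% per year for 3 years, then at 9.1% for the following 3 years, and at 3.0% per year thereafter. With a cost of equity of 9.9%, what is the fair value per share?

Three-stage DDM. Project D₁…D_6; terminal Gordon value at t=6 with g = 0.03; discount at r = 0.099.
D_1 = 5.4573
D_2 = 7.1763
D_3 = 9.4368
D_4 = 10.2956
D_5 = 11.2325
D_6 = 12.2546
TV_6 = 12.6223/(0.099−0.03) = 182.9312
P₀ = Σ Dₜ/(1+r)ᵗ + TV_6/(1+r)^6 = 142.8607

£142.86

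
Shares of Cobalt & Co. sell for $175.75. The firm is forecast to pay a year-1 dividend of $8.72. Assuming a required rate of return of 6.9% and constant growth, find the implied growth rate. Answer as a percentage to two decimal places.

From P₀ = D₁/(r − g), the implied growth is g = r − D₁/P₀.
g = 0.069 − 8.72/175.75 = 0.069 − 0.04962 = 0.01938

1.94%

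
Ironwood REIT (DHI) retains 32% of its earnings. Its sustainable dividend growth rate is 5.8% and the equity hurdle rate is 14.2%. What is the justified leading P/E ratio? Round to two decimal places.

Payout ratio b = 1 − 0.32 = 0.68.
Justified leading P/E = b/(r−g) = 0.68/(0.142−0.058) = 8.0952

8.10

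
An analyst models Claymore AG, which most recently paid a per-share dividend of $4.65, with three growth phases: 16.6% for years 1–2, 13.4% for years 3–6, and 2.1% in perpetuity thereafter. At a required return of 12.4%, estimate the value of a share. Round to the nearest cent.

Three-stage DDM. Project D₁…D_6; terminal Gordon value at t=6 with g = 0.021; discount at r = 0.124.
D_1 = 5.4219
D_2 = 6.3219
D_3 = 7.1691
D_4 = 8.1297
D_5 = 9.2191
D_6 = 10.4545
TV_6 = 10.6740/(0.124−0.021) = 103.6313
P₀ = Σ Dₜ/(1+r)ᵗ + TV_6/(1+r)^6 = 81.6846

$81.68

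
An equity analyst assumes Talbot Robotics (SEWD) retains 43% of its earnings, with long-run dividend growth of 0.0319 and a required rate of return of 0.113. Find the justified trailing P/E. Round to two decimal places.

Payout ratio b = 1 − 0.43 = 0.57.
Justified trailing P/E = b(1+g)/(r−g) = 0.57×(1+0.0319)/(0.113−0.0319) = 7.2526

7.25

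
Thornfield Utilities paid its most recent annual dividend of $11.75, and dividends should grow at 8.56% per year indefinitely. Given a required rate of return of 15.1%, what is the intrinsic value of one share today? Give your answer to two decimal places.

Gordon growth model: P₀ = D₁/(r − g). D₁ = 11.75 × (1 + 0.0856) = 12.7558.
P₀ = 12.7558 / (0.151 − 0.0856) = 12.7558 / 0.0654 = 195.0428

$195.04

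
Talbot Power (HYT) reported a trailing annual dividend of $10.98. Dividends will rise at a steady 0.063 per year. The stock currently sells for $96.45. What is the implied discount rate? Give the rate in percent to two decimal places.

Rearranging the constant-growth DDM: r = D₁/P₀ + g.
D₁ = 10.98 × (1 + 0.063) = 11.6717.
r = 11.6717 / 96.45 + 0.063 = 0.12101 + 0.063 = 0.18401

18.40%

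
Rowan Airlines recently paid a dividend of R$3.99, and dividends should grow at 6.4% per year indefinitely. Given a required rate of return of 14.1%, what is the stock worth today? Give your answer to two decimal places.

Gordon growth model: P₀ = D₁/(r − g). D₁ = 3.99 × (1 + 0.064) = 4.2454.
P₀ = 4.2454 / (0.141 − 0.064) = 4.2454 / 0.077 = 55.1345

R$55.13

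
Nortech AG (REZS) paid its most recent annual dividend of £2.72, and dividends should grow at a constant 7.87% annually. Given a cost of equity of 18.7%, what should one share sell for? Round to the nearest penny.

£27.09

Gordon growth model: P₀ = D₁/(r − g). D₁ = 2.72 × (1 + 0.0787) = 2.9341.
P₀ = 2.9341 / (0.187 − 0.0787) = 2.9341 / 0.1083 = 27.0920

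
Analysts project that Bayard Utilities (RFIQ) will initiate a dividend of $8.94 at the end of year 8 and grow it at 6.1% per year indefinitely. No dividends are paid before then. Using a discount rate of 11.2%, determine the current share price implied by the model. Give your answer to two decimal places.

Deferred-dividend DDM. At t=7 the remaining stream is a growing perpetuity with first payment D_8 = 8.94.
V_7 = D_8/(r−g) = 8.94/(0.112−0.061) = 175.2941
P₀ = V_7/(1+r)^7 = 175.2941/(1+0.112)^7 = 83.3746

$83.37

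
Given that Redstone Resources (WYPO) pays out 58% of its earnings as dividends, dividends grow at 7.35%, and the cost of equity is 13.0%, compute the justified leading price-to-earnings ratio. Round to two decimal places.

10.27

Justified leading P/E = b/(r−g) = 0.58/(0.13−0.0735) = 10.2655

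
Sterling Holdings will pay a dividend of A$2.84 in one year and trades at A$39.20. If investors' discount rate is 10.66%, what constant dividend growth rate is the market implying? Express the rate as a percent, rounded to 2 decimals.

3.42%

From P₀ = D₁/(r − g), the implied growth is g = r − D₁/P₀.
g = 0.1066 − 2.84/39.20 = 0.1066 − 0.07245 = 0.03415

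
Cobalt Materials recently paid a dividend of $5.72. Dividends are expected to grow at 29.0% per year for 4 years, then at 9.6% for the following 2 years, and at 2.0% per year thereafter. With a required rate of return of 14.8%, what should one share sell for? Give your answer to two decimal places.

$114.14

Three-stage DDM. Project D₁…D_6; terminal Gordon value at t=6 with g = 0.02; discount at r = 0.148.
D_1 = 7.3788
D_2 = 9.5187
D_3 = 12.2791
D_4 = 15.8400
D_5 = 17.3606
D_6 = 19.0272
TV_6 = 19.4078/(0.148−0.02) = 151.6234
P₀ = Σ Dₜ/(1+r)ᵗ + TV_6/(1+r)^6 = 114.1442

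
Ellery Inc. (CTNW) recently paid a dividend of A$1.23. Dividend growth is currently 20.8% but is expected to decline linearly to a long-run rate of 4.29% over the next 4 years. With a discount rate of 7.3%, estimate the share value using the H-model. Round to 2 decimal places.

A$56.11

H-model: P₀ = D₀[(1+g_L) + H(g_S−g_L)]/(r−g_L), with H = 4/2 = 2.
P₀ = 1.23 × [(1+0.0429) + 2×(0.208−0.0429)] / (0.073−0.0429)
   = 1.23 × 1.3731 / 0.0301 = 56.1101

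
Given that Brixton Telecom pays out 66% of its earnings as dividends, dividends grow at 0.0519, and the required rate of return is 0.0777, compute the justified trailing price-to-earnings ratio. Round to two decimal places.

26.91

Justified trailing P/E = b(1+g)/(r−g) = 0.66×(1+0.0519)/(0.0777−0.0519) = 26.9091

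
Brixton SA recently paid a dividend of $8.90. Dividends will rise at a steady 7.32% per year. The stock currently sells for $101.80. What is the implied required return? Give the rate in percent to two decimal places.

Rearranging the constant-growth DDM: r = D₁/P₀ + g.
D₁ = 8.90 × (1 + 0.0732) = 9.5515.
r = 9.5515 / 101.80 + 0.0732 = 0.09383 + 0.0732 = 0.16703

16.70%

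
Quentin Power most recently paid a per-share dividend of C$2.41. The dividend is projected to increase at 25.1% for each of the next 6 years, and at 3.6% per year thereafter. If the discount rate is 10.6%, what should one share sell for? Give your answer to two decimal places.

C$97.45

Two-stage DDM. Project D₁…D_6 at 0.251, terminal growth 0.036, discount at r = 0.106.
D_1 = 3.0149
D_2 = 3.7717
D_3 = 4.7183
D_4 = 5.9026
D_5 = 7.3842
D_6 = 9.2376
Terminal value at t=6: TV = D_7/(r−g) = 9.5702/(0.106−0.036) = 136.7170
P₀ = 3.0149/(1+0.106)^1 + 3.7717/(1+0.106)^2 + 4.7183/(1+0.106)^3 + 5.9026/(1+0.106)^4 + 7.3842/(1+0.106)^5 + 9.2376/(1+0.106)^6 + 136.7170/(1+0.106)^6 = 97.4457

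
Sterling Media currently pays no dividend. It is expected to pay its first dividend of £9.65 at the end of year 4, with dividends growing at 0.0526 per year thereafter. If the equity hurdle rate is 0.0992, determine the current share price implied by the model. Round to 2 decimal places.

£155.92

Deferred-dividend DDM. At t=3 the remaining stream is a growing perpetuity with first payment D_4 = 9.65.
V_3 = D_4/(r−g) = 9.65/(0.0992−0.0526) = 207.0815
P₀ = V_3/(1+r)^3 = 207.0815/(1+0.0992)^3 = 155.9234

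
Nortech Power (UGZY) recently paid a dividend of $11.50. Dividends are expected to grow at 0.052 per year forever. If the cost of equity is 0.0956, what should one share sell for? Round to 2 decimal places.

Gordon growth model: P₀ = D₁/(r − g). D₁ = 11.50 × (1 + 0.052) = 12.0980.
P₀ = 12.0980 / (0.0956 − 0.052) = 12.0980 / 0.0436 = 277.4771

$277.48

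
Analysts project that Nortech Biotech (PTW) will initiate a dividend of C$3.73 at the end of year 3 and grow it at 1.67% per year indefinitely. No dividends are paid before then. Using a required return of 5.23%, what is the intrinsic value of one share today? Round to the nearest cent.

Deferred-dividend DDM. At t=2 the remaining stream is a growing perpetuity with first payment D_3 = 3.73.
V_2 = D_3/(r−g) = 3.73/(0.0523−0.0167) = 104.7753
P₀ = V_2/(1+r)^2 = 104.7753/(1+0.0523)^2 = 94.6193

C$94.62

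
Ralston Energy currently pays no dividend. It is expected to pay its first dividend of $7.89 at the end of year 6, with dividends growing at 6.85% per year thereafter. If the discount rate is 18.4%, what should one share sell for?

$29.36

Deferred-dividend DDM. At t=5 the remaining stream is a growing perpetuity with first payment D_6 = 7.89.
V_5 = D_6/(r−g) = 7.89/(0.184−0.0685) = 68.3117
P₀ = V_5/(1+r)^5 = 68.3117/(1+0.184)^5 = 29.3587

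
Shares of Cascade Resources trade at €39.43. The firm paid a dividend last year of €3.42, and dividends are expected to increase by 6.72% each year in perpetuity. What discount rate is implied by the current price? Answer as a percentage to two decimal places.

Rearranging the constant-growth DDM: r = D₁/P₀ + g.
D₁ = 3.42 × (1 + 0.0672) = 3.6498.
r = 3.6498 / 39.43 + 0.0672 = 0.09256 + 0.0672 = 0.15976

15.98%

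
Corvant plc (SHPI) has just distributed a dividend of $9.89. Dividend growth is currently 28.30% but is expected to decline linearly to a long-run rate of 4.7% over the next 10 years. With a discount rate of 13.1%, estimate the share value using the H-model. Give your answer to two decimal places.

H-model: P₀ = D₀[(1+g_L) + H(g_S−g_L)]/(r−g_L), with H = 10/2 = 5.
P₀ = 9.89 × [(1+0.047) + 5×(0.283−0.047)] / (0.131−0.047)
   = 9.89 × 2.2270 / 0.084 = 262.2027

$262.20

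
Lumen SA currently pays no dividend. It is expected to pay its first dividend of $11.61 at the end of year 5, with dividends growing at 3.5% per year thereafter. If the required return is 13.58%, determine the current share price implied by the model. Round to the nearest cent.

$69.21

Deferred-dividend DDM. At t=4 the remaining stream is a growing perpetuity with first payment D_5 = 11.61.
V_4 = D_5/(r−g) = 11.61/(0.1358−0.035) = 115.1786
P₀ = V_4/(1+r)^4 = 115.1786/(1+0.1358)^4 = 69.2093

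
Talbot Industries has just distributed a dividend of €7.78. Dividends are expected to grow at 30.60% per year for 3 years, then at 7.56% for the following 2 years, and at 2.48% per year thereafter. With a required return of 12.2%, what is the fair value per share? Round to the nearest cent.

Three-stage DDM. Project D₁…D_5; terminal Gordon value at t=5 with g = 0.0248; discount at r = 0.122.
D_1 = 10.1607
D_2 = 13.2698
D_3 = 17.3304
D_4 = 18.6406
D_5 = 20.0498
TV_5 = 20.5471/(0.122−0.0248) = 211.3896
P₀ = Σ Dₜ/(1+r)ᵗ + TV_5/(1+r)^5 = 173.7873

€173.79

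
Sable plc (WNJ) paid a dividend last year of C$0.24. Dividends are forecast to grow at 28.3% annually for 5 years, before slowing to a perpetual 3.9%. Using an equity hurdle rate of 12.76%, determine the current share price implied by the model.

Two-stage DDM. Project D₁…D_5 at 0.283, terminal growth 0.039, discount at r = 0.1276.
D_1 = 0.3079
D_2 = 0.3951
D_3 = 0.5069
D_4 = 0.6503
D_5 = 0.8343
Terminal value at t=5: TV = D_6/(r−g) = 0.8669/(0.1276−0.039) = 9.7842
P₀ = 0.3079/(1+0.1276)^1 + 0.3951/(1+0.1276)^2 + 0.5069/(1+0.1276)^3 + 0.6503/(1+0.1276)^4 + 0.8343/(1+0.1276)^5 + 9.7842/(1+0.1276)^5 = 7.1645

C$7.16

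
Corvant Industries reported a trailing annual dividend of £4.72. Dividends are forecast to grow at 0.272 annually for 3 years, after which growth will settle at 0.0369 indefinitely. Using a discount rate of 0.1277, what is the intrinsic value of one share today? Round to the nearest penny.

£95.46

Two-stage DDM. Project D₁…D_3 at 0.272, terminal growth 0.0369, discount at r = 0.1277.
D_1 = 6.0038
D_2 = 7.6369
D_3 = 9.7141
Terminal value at t=3: TV = D_4/(r−g) = 10.0726/(0.1277−0.0369) = 110.9314
P₀ = 6.0038/(1+0.1277)^1 + 7.6369/(1+0.1277)^2 + 9.7141/(1+0.1277)^3 + 110.9314/(1+0.1277)^3 = 95.4552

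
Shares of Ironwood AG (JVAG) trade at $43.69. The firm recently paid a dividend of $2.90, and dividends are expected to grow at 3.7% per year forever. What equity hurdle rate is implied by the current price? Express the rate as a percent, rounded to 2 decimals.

Rearranging the constant-growth DDM: r = D₁/P₀ + g.
D₁ = 2.90 × (1 + 0.037) = 3.0073.
r = 3.0073 / 43.69 + 0.037 = 0.06883 + 0.037 = 0.10583

10.58%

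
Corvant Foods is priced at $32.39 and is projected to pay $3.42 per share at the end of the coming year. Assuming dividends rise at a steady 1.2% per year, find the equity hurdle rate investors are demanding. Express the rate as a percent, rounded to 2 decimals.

Rearranging the constant-growth DDM: r = D₁/P₀ + g.
r = 3.4200 / 32.39 + 0.012 = 0.10559 + 0.012 = 0.11759

11.76%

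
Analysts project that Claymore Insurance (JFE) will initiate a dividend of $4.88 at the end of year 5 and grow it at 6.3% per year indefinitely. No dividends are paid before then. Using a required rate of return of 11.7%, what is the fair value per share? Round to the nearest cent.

$58.05

Deferred-dividend DDM. At t=4 the remaining stream is a growing perpetuity with first payment D_5 = 4.88.
V_4 = D_5/(r−g) = 4.88/(0.117−0.063) = 90.3704
P₀ = V_4/(1+r)^4 = 90.3704/(1+0.117)^4 = 58.0515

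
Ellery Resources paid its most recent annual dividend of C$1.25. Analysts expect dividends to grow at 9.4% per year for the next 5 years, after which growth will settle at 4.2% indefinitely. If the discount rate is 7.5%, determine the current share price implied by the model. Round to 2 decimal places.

C$49.67

Two-stage DDM. Project D₁…D_5 at 0.094, terminal growth 0.042, discount at r = 0.075.
D_1 = 1.3675
D_2 = 1.4960
D_3 = 1.6367
D_4 = 1.7905
D_5 = 1.9588
Terminal value at t=5: TV = D_6/(r−g) = 2.0411/(0.075−0.042) = 61.8515
P₀ = 1.3675/(1+0.075)^1 + 1.4960/(1+0.075)^2 + 1.6367/(1+0.075)^3 + 1.7905/(1+0.075)^4 + 1.9588/(1+0.075)^5 + 61.8515/(1+0.075)^5 = 49.6725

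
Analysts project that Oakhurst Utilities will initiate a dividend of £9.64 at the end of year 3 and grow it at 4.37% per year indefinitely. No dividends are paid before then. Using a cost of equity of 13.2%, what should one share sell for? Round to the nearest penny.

Deferred-dividend DDM. At t=2 the remaining stream is a growing perpetuity with first payment D_3 = 9.64.
V_2 = D_3/(r−g) = 9.64/(0.132−0.0437) = 109.1733
P₀ = V_2/(1+r)^2 = 109.1733/(1+0.132)^2 = 85.1968

£85.20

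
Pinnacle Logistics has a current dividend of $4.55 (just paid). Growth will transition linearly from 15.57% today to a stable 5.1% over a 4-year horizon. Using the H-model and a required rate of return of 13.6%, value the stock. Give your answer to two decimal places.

$67.47

H-model: P₀ = D₀[(1+g_L) + H(g_S−g_L)]/(r−g_L), with H = 4/2 = 2.
P₀ = 4.55 × [(1+0.051) + 2×(0.1557−0.051)] / (0.136−0.051)
   = 4.55 × 1.2604 / 0.085 = 67.4685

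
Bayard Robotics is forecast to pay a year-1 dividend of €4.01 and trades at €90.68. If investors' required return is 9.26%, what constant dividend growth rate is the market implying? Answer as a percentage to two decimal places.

4.84%

From P₀ = D₁/(r − g), the implied growth is g = r − D₁/P₀.
g = 0.0926 − 4.01/90.68 = 0.0926 − 0.04422 = 0.04838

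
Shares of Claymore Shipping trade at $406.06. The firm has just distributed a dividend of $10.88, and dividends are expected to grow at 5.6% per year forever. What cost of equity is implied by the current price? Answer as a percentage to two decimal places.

8.43%

Rearranging the constant-growth DDM: r = D₁/P₀ + g.
D₁ = 10.88 × (1 + 0.056) = 11.4893.
r = 11.4893 / 406.06 + 0.056 = 0.02829 + 0.056 = 0.08429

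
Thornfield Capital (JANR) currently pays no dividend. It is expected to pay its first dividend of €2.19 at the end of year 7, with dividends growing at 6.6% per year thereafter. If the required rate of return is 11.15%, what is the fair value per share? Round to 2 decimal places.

€25.53

Deferred-dividend DDM. At t=6 the remaining stream is a growing perpetuity with first payment D_7 = 2.19.
V_6 = D_7/(r−g) = 2.19/(0.1115−0.066) = 48.1319
P₀ = V_6/(1+r)^6 = 48.1319/(1+0.1115)^6 = 25.5256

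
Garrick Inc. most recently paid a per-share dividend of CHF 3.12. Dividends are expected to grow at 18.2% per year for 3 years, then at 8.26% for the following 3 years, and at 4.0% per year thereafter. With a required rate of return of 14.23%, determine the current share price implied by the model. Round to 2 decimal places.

CHF 49.26

Three-stage DDM. Project D₁…D_6; terminal Gordon value at t=6 with g = 0.04; discount at r = 0.1423.
D_1 = 3.6878
D_2 = 4.3590
D_3 = 5.1524
D_4 = 5.5780
D_5 = 6.0387
D_6 = 6.5375
TV_6 = 6.7990/(0.1423−0.04) = 66.4613
P₀ = Σ Dₜ/(1+r)ᵗ + TV_6/(1+r)^6 = 49.2643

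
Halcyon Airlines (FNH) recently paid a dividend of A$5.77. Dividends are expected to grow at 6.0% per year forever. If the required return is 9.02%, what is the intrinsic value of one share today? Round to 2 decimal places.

Gordon growth model: P₀ = D₁/(r − g). D₁ = 5.77 × (1 + 0.06) = 6.1162.
P₀ = 6.1162 / (0.0902 − 0.06) = 6.1162 / 0.0302 = 202.5232

A$202.52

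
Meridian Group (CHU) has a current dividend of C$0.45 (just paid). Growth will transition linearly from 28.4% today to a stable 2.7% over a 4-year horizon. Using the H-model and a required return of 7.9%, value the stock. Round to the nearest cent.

C$13.34

H-model: P₀ = D₀[(1+g_L) + H(g_S−g_L)]/(r−g_L), with H = 4/2 = 2.
P₀ = 0.45 × [(1+0.027) + 2×(0.284−0.027)] / (0.079−0.027)
   = 0.45 × 1.5410 / 0.052 = 13.3356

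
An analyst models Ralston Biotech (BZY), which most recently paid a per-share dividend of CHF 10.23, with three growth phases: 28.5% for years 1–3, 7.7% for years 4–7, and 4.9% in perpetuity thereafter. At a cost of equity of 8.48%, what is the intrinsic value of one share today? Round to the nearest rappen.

Three-stage DDM. Project D₁…D_7; terminal Gordon value at t=7 with g = 0.049; discount at r = 0.0848.
D_1 = 13.1456
D_2 = 16.8920
D_3 = 21.7063
D_4 = 23.3776
D_5 = 25.1777
D_6 = 27.1164
D_7 = 29.2044
TV_7 = 30.6354/(0.0848−0.049) = 855.7370
P₀ = Σ Dₜ/(1+r)ᵗ + TV_7/(1+r)^7 = 594.3281

CHF 594.33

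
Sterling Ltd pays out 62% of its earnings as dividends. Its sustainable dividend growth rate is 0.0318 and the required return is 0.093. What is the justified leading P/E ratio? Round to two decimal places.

Justified leading P/E = b/(r−g) = 0.62/(0.093−0.0318) = 10.1307

10.13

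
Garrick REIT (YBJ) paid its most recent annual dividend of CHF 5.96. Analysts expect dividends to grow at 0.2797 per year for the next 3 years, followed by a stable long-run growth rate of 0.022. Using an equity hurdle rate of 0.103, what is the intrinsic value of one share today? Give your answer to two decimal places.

Two-stage DDM. Project D₁…D_3 at 0.2797, terminal growth 0.022, discount at r = 0.103.
D_1 = 7.6270
D_2 = 9.7603
D_3 = 12.4902
Terminal value at t=3: TV = D_4/(r−g) = 12.7650/(0.103−0.022) = 157.5929
P₀ = 7.6270/(1+0.103)^1 + 9.7603/(1+0.103)^2 + 12.4902/(1+0.103)^3 + 157.5929/(1+0.103)^3 = 141.6835

CHF 141.68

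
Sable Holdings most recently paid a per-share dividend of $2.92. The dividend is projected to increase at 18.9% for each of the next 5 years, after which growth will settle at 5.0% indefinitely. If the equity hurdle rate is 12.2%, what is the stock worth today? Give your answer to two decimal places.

$74.34

Two-stage DDM. Project D₁…D_5 at 0.189, terminal growth 0.05, discount at r = 0.122.
D_1 = 3.4719
D_2 = 4.1281
D_3 = 4.9083
D_4 = 5.8359
D_5 = 6.9389
Terminal value at t=5: TV = D_6/(r−g) = 7.2859/(0.122−0.05) = 101.1926
P₀ = 3.4719/(1+0.122)^1 + 4.1281/(1+0.122)^2 + 4.9083/(1+0.122)^3 + 5.8359/(1+0.122)^4 + 6.9389/(1+0.122)^5 + 101.1926/(1+0.122)^5 = 74.3428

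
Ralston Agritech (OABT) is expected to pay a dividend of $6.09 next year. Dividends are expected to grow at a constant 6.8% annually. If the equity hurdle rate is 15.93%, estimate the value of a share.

$66.70

Gordon growth model: P₀ = D₁/(r − g), with D₁ = 6.09 given directly.
P₀ = 6.0900 / (0.1593 − 0.068) = 6.0900 / 0.0913 = 66.7032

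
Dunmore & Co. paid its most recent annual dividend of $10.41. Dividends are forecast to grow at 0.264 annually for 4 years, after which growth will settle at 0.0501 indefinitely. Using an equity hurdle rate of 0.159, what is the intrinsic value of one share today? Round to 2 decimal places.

$193.97

Two-stage DDM. Project D₁…D_4 at 0.264, terminal growth 0.0501, discount at r = 0.159.
D_1 = 13.1582
D_2 = 16.6320
D_3 = 21.0229
D_4 = 26.5729
Terminal value at t=4: TV = D_5/(r−g) = 27.9042/(0.159−0.0501) = 256.2370
P₀ = 13.1582/(1+0.159)^1 + 16.6320/(1+0.159)^2 + 21.0229/(1+0.159)^3 + 26.5729/(1+0.159)^4 + 256.2370/(1+0.159)^4 = 193.9712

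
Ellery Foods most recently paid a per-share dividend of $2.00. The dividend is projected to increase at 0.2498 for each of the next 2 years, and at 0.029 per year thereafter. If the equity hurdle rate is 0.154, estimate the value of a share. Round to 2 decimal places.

$23.82

Two-stage DDM. Project D₁…D_2 at 0.2498, terminal growth 0.029, discount at r = 0.154.
D_1 = 2.4996
D_2 = 3.1240
Terminal value at t=2: TV = D_3/(r−g) = 3.2146/(0.154−0.029) = 25.7168
P₀ = 2.4996/(1+0.154)^1 + 3.1240/(1+0.154)^2 + 25.7168/(1+0.154)^2 = 23.8229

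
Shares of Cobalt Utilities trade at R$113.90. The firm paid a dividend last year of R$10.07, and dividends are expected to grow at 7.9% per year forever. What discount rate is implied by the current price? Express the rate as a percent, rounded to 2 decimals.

Rearranging the constant-growth DDM: r = D₁/P₀ + g.
D₁ = 10.07 × (1 + 0.079) = 10.8655.
r = 10.8655 / 113.90 + 0.079 = 0.09540 + 0.079 = 0.17440

17.44%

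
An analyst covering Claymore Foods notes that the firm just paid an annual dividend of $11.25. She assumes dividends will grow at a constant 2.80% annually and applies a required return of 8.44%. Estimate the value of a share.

$205.05

Gordon growth model: P₀ = D₁/(r − g). D₁ = 11.25 × (1 + 0.028) = 11.5650.
P₀ = 11.5650 / (0.0844 − 0.028) = 11.5650 / 0.0564 = 205.0532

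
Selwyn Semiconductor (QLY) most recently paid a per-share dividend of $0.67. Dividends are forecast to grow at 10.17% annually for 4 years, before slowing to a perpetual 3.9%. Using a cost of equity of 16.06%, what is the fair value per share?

$7.00

Two-stage DDM. Project D₁…D_4 at 0.1017, terminal growth 0.039, discount at r = 0.1606.
D_1 = 0.7381
D_2 = 0.8132
D_3 = 0.8959
D_4 = 0.9870
Terminal value at t=4: TV = D_5/(r−g) = 1.0255/(0.1606−0.039) = 8.4335
P₀ = 0.7381/(1+0.1606)^1 + 0.8132/(1+0.1606)^2 + 0.8959/(1+0.1606)^3 + 0.9870/(1+0.1606)^4 + 8.4335/(1+0.1606)^4 = 7.0049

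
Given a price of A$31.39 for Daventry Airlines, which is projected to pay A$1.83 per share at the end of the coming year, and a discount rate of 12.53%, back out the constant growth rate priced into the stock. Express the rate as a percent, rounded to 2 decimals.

6.70%

From P₀ = D₁/(r − g), the implied growth is g = r − D₁/P₀.
g = 0.1253 − 1.83/31.39 = 0.1253 − 0.05830 = 0.06700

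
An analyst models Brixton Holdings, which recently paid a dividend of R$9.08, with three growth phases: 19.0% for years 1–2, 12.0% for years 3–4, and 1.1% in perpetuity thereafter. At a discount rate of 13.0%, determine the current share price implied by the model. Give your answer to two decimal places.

Three-stage DDM. Project D₁…D_4; terminal Gordon value at t=4 with g = 0.011; discount at r = 0.13.
D_1 = 10.8052
D_2 = 12.8582
D_3 = 14.4012
D_4 = 16.1293
TV_4 = 16.3067/(0.13−0.011) = 137.0314
P₀ = Σ Dₜ/(1+r)ᵗ + TV_4/(1+r)^4 = 123.5490

R$123.55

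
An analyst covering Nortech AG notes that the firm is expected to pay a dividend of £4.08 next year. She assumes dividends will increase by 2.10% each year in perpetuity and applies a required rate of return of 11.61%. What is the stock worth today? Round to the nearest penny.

Gordon growth model: P₀ = D₁/(r − g), with D₁ = 4.08 given directly.
P₀ = 4.0800 / (0.1161 − 0.021) = 4.0800 / 0.0951 = 42.9022

£42.90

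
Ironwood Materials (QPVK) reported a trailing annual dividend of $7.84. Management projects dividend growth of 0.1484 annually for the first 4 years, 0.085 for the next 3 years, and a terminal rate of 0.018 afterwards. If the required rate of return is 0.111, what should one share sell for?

Three-stage DDM. Project D₁…D_7; terminal Gordon value at t=7 with g = 0.018; discount at r = 0.111.
D_1 = 9.0035
D_2 = 10.3396
D_3 = 11.8740
D_4 = 13.6361
D_5 = 14.7951
D_6 = 16.0527
D_7 = 17.4172
TV_7 = 17.7307/(0.111−0.018) = 190.6526
P₀ = Σ Dₜ/(1+r)ᵗ + TV_7/(1+r)^7 = 150.9553

$150.96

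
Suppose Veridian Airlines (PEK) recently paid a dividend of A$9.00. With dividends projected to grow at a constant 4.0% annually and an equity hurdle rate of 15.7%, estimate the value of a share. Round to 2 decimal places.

A$80.00

Gordon growth model: P₀ = D₁/(r − g). D₁ = 9.00 × (1 + 0.04) = 9.3600.
P₀ = 9.3600 / (0.157 − 0.04) = 9.3600 / 0.117 = 80.0000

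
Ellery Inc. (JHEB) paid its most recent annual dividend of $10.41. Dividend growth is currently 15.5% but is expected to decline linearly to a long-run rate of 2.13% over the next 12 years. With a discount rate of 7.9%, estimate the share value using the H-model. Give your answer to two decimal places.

H-model: P₀ = D₀[(1+g_L) + H(g_S−g_L)]/(r−g_L), with H = 12/2 = 6.
P₀ = 10.41 × [(1+0.0213) + 6×(0.155−0.0213)] / (0.079−0.0213)
   = 10.41 × 1.8235 / 0.0577 = 328.9885

$328.99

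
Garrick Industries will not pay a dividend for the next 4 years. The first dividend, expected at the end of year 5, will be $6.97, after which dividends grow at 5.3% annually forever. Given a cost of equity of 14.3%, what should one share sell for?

Deferred-dividend DDM. At t=4 the remaining stream is a growing perpetuity with first payment D_5 = 6.97.
V_4 = D_5/(r−g) = 6.97/(0.143−0.053) = 77.4444
P₀ = V_4/(1+r)^4 = 77.4444/(1+0.143)^4 = 45.3738

$45.37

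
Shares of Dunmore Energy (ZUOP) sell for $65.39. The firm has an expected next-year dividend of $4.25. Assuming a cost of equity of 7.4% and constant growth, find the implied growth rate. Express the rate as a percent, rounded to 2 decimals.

From P₀ = D₁/(r − g), the implied growth is g = r − D₁/P₀.
g = 0.074 − 4.25/65.39 = 0.074 − 0.06499 = 0.00901

0.90%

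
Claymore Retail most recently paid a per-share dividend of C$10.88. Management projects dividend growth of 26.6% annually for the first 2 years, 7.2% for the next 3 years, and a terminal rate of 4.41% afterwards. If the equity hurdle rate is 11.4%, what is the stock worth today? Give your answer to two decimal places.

C$252.51

Three-stage DDM. Project D₁…D_5; terminal Gordon value at t=5 with g = 0.0441; discount at r = 0.114.
D_1 = 13.7741
D_2 = 17.4380
D_3 = 18.6935
D_4 = 20.0395
D_5 = 21.4823
TV_5 = 22.4297/(0.114−0.0441) = 320.8822
P₀ = Σ Dₜ/(1+r)ᵗ + TV_5/(1+r)^5 = 252.5050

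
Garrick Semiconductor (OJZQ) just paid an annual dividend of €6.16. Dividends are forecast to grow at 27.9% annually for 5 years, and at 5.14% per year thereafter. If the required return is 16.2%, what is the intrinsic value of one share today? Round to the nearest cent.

€136.06

Two-stage DDM. Project D₁…D_5 at 0.279, terminal growth 0.0514, discount at r = 0.162.
D_1 = 7.8786
D_2 = 10.0768
D_3 = 12.8882
D_4 = 16.4840
D_5 = 21.0830
Terminal value at t=5: TV = D_6/(r−g) = 22.1667/(0.162−0.0514) = 200.4224
P₀ = 7.8786/(1+0.162)^1 + 10.0768/(1+0.162)^2 + 12.8882/(1+0.162)^3 + 16.4840/(1+0.162)^4 + 21.0830/(1+0.162)^5 + 200.4224/(1+0.162)^5 = 136.0562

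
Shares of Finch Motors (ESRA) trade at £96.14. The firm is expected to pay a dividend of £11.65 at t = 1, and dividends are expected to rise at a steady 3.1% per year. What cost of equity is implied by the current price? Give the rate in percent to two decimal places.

15.22%

Rearranging the constant-growth DDM: r = D₁/P₀ + g.
r = 11.6500 / 96.14 + 0.031 = 0.12118 + 0.031 = 0.15218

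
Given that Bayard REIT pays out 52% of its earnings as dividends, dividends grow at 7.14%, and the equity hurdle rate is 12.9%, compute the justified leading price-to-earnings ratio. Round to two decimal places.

9.03

Justified leading P/E = b/(r−g) = 0.52/(0.129−0.0714) = 9.0278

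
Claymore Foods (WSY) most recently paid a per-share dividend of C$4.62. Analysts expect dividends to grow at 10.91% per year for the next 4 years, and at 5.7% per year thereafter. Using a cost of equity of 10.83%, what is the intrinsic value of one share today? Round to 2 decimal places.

Two-stage DDM. Project D₁…D_4 at 0.1091, terminal growth 0.057, discount at r = 0.1083.
D_1 = 5.1240
D_2 = 5.6831
D_3 = 6.3031
D_4 = 6.9908
Terminal value at t=4: TV = D_5/(r−g) = 7.3892/(0.1083−0.057) = 144.0398
P₀ = 5.1240/(1+0.1083)^1 + 5.6831/(1+0.1083)^2 + 6.3031/(1+0.1083)^3 + 6.9908/(1+0.1083)^4 + 144.0398/(1+0.1083)^4 = 113.9803

C$113.98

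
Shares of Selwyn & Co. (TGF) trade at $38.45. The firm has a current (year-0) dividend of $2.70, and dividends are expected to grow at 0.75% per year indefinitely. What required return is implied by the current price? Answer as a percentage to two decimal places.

7.82%

Rearranging the constant-growth DDM: r = D₁/P₀ + g.
D₁ = 2.70 × (1 + 0.0075) = 2.7203.
r = 2.7203 / 38.45 + 0.0075 = 0.07075 + 0.0075 = 0.07825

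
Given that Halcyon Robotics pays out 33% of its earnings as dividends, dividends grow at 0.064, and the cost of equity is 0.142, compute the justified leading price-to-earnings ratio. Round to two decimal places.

Justified leading P/E = b/(r−g) = 0.33/(0.142−0.064) = 4.2308

4.23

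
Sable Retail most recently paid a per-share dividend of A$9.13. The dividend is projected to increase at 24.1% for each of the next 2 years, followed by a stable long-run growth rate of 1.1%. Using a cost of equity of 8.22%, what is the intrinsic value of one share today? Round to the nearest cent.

Two-stage DDM. Project D₁…D_2 at 0.241, terminal growth 0.011, discount at r = 0.0822.
D_1 = 11.3303
D_2 = 14.0609
Terminal value at t=2: TV = D_3/(r−g) = 14.2156/(0.0822−0.011) = 199.6574
P₀ = 11.3303/(1+0.0822)^1 + 14.0609/(1+0.0822)^2 + 199.6574/(1+0.0822)^2 = 192.9546

A$192.95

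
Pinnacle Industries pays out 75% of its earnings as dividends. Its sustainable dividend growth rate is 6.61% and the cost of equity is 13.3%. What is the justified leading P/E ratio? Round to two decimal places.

Justified leading P/E = b/(r−g) = 0.75/(0.133−0.0661) = 11.2108

11.21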